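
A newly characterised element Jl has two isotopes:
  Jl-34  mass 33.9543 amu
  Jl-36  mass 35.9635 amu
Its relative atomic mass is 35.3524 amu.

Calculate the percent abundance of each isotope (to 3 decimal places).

With x = fraction of Jl-34 (so Jl-36 is 1 − x):
33.9543·x + 35.9635·(1 − x) = 35.3524
(33.9543 − 35.9635)·x = 35.3524 − 35.9635
x = -0.6111 / -2.0092 = 0.30415 → 30.415% Jl-34, 69.585% Jl-36.

Jl-34: 30.415%, Jl-36: 69.585%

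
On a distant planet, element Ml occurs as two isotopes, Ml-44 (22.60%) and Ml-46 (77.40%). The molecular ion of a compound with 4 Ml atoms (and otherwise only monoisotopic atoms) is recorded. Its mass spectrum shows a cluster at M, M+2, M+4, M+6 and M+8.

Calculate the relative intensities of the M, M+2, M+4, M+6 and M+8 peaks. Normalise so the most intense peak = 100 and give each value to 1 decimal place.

0.6 : 8.5 : 43.8 : 100.0 : 85.6

The 4 Ml atoms are independent, so intensities follow the terms of (0.2260 + 0.7740)^4.
P(M) = 0.2260^4 = 0.002609
P(M+2) = 4 × 0.2260^3 × 0.7740^1 = 0.035738
P(M+4) = 6 × 0.2260^2 × 0.7740^2 = 0.183590
P(M+6) = 4 × 0.2260^1 × 0.7740^3 = 0.419171
P(M+8) = 0.7740^4 = 0.358892
The M+6 peak is largest (0.419171); scaling to 100 gives 0.6 : 8.5 : 43.8 : 100.0 : 85.6.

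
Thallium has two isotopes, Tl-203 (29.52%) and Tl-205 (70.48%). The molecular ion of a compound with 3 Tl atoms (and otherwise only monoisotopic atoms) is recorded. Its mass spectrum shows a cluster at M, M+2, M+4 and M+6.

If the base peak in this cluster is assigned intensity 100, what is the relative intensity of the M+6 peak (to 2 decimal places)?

79.58

(0.2952 + 0.7048)^3 gives M 0.0257, M+2 0.1843, M+4 0.4399, M+6 0.3501; the largest is M+4.
P(M+4) = C(3,2) × 0.2952^1 × 0.7048^2 = 3 × 0.2952 × 0.49674304 = 0.439916 (base)
P(M+6) = C(3,3) × 0.2952^0 × 0.7048^3 = 1 × 1.0000 × 0.35010449 = 0.350104
Relative intensity = 0.350104 / 0.439916 × 100 = 79.58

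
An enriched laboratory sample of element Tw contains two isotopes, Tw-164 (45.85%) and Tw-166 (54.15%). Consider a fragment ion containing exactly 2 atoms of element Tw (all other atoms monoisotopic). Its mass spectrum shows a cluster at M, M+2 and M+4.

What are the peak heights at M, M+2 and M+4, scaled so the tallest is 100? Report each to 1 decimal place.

42.3 : 100.0 : 59.1

The 2 Tw atoms are independent, so intensities follow the terms of (0.4585 + 0.5415)^2.
P(M) = 0.4585^2 = 0.210222
P(M+2) = 2 × 0.4585^1 × 0.5415^1 = 0.496555
P(M+4) = 0.5415^2 = 0.293222
The M+2 peak is largest (0.496555); scaling to 100 gives 42.3 : 100.0 : 59.1.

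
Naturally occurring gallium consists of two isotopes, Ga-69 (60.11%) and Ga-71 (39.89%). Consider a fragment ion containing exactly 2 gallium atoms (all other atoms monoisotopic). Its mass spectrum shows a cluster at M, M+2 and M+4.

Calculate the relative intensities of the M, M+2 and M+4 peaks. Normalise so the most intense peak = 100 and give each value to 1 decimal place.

The 2 Ga atoms are independent, so intensities follow the terms of (0.6011 + 0.3989)^2.
P(M) = 0.6011^2 = 0.361321
P(M+2) = 2 × 0.6011^1 × 0.3989^1 = 0.479558
P(M+4) = 0.3989^2 = 0.159121
The M+2 peak is largest (0.479558); scaling to 100 gives 75.3 : 100.0 : 33.2.

75.3 : 100.0 : 33.2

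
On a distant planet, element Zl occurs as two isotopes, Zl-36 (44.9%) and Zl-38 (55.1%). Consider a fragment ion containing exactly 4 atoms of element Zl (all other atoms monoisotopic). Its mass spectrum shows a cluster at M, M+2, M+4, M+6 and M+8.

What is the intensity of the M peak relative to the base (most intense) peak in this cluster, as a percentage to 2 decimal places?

Binomial terms of (0.449 + 0.551)^4: M 0.0406, M+2 0.1995, M+4 0.3672, M+6 0.3004, M+8 0.0922 → M+4 is the base peak.
P(M+4) = C(4,2) × 0.449^2 × 0.551^2 = 6 × 0.201601 × 0.303601 = 0.367238 (base)
P(M) = C(4,0) × 0.449^4 × 0.551^0 = 1 × 0.04064296 × 1.0000 = 0.040643
Relative intensity = 0.040643 / 0.367238 × 100 = 11.07

11.07%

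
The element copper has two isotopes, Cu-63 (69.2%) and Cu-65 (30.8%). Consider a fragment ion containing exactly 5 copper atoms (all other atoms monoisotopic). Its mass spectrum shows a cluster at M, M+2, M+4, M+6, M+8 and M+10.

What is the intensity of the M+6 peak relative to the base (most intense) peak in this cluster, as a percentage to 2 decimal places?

39.62%

(0.692 + 0.308)^5 gives M 0.1587, M+2 0.3531, M+4 0.3144, M+6 0.1399, M+8 0.0311, M+10 0.0028; the largest is M+2.
P(M+2) = C(5,1) × 0.692^4 × 0.308^1 = 5 × 0.22931073 × 0.3080 = 0.353139 (base)
P(M+6) = C(5,3) × 0.692^2 × 0.308^3 = 10 × 0.478864 × 0.02921811 = 0.139915
Relative intensity = 0.139915 / 0.353139 × 100 = 39.62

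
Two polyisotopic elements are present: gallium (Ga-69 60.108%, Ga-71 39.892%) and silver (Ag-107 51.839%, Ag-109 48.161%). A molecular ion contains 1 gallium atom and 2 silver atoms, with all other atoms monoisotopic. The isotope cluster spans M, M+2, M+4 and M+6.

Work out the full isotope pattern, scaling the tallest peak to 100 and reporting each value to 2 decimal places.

Gallium pattern (n=1): 0.60108 : 0.39892
Silver pattern (n=2): 0.26872819 : 0.49932362 : 0.23194819
Convolve the two distributions (both contribute in 2-u steps):
  M: 0.60108×0.26872819 = 0.161527
  M+2: 0.60108×0.49932362 + 0.39892×0.26872819 = 0.407334
  M+4: 0.60108×0.23194819 + 0.39892×0.49932362 = 0.338610
  M+6: 0.39892×0.23194819 = 0.092529
Scale to base peak (0.407334) = 100: 39.65 : 100.00 : 83.13 : 22.72

39.65 : 100.00 : 83.13 : 22.72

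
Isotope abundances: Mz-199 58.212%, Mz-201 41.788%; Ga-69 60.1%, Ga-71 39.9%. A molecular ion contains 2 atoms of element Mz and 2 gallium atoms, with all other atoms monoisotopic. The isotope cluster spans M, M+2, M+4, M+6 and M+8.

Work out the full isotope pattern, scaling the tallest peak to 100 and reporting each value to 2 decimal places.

34.94 : 96.54 : 100.00 : 46.01 : 7.93

Element Mz pattern (n=2): 0.33886369 : 0.48651261 : 0.17462369
Gallium pattern (n=2): 0.361201 : 0.479598 : 0.159201
Convolve the two distributions (both contribute in 2-u steps):
  M: 0.33886369×0.361201 = 0.122398
  M+2: 0.33886369×0.479598 + 0.48651261×0.361201 = 0.338247
  M+4: 0.33886369×0.159201 + 0.48651261×0.479598 + 0.17462369×0.361201 = 0.350352
  M+6: 0.48651261×0.159201 + 0.17462369×0.479598 = 0.161202
  M+8: 0.17462369×0.159201 = 0.027800
Scale to base peak (0.350352) = 100: 34.94 : 96.54 : 100.00 : 46.01 : 7.93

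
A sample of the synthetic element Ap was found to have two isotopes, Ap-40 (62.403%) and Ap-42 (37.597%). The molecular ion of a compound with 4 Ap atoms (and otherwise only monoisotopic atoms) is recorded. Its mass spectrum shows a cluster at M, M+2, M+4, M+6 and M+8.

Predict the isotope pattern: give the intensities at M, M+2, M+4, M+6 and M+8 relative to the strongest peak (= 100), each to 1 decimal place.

The 4 Ap atoms are independent, so intensities follow the terms of (0.62403 + 0.37597)^4.
P(M) = 0.62403^4 = 0.151643
P(M+2) = 4 × 0.62403^3 × 0.37597^1 = 0.365451
P(M+4) = 6 × 0.62403^2 × 0.37597^2 = 0.330270
P(M+6) = 4 × 0.62403^1 × 0.37597^3 = 0.132655
P(M+8) = 0.37597^4 = 0.019981
The M+2 peak is largest (0.365451); scaling to 100 gives 41.5 : 100.0 : 90.4 : 36.3 : 5.5.

41.5 : 100.0 : 90.4 : 36.3 : 5.5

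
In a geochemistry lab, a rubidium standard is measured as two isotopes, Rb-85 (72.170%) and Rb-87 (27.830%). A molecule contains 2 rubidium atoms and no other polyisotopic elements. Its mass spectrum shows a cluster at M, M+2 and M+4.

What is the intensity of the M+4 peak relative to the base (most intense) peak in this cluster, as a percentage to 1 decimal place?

Term probabilities: M 0.5209, M+2 0.4017, M+4 0.0775. Base peak = M.
P(M) = C(2,0) × 0.72170^2 × 0.27830^0 = 1 × 0.52085089 × 1.0000 = 0.520851 (base)
P(M+4) = C(2,2) × 0.72170^0 × 0.27830^2 = 1 × 1.0000 × 0.07745089 = 0.077451
Relative intensity = 0.077451 / 0.520851 × 100 = 14.9

14.9%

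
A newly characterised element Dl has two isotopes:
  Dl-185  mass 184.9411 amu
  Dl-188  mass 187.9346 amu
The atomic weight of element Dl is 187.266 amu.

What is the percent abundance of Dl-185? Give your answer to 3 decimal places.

Writing the weighted mean with unknown fraction x of Dl-185:
184.9411·x + 187.9346·(1 − x) = 187.266
(184.9411 − 187.9346)·x = 187.266 − 187.9346
x = -0.6686 / -2.9935 = 0.22335 → 22.335% Dl-185, 77.665% Dl-188.

22.335%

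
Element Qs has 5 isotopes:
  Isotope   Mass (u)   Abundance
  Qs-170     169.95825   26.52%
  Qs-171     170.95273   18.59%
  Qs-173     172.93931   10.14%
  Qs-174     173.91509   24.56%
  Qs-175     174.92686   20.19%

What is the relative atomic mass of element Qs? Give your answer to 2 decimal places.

Weight each isotope mass by its fractional abundance: 0.2652 × 169.95825 + 0.1859 × 170.95273 + 0.1014 × 172.93931 + 0.2456 × 173.91509 + 0.2019 × 174.92686
= 45.072928 + 31.780113 + 17.536046 + 42.713546 + 35.317733 = 172.420366 u

172.42 u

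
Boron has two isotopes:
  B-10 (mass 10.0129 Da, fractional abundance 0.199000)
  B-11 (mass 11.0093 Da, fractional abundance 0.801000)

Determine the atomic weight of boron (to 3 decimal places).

10.811 Da

The abundance-weighted mean is 0.199000 × 10.0129 + 0.801000 × 11.0093
= 1.99257 + 8.81845 = 10.81102 Da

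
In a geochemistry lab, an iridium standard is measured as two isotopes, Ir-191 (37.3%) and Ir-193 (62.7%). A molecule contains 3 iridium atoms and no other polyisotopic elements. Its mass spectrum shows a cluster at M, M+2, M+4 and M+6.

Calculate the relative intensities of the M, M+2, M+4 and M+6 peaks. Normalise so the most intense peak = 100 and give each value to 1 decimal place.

The 3 Ir atoms are independent, so intensities follow the terms of (0.373 + 0.627)^3.
P(M) = 0.373^3 = 0.051895
P(M+2) = 3 × 0.373^2 × 0.627^1 = 0.261702
P(M+4) = 3 × 0.373^1 × 0.627^2 = 0.439911
P(M+6) = 0.627^3 = 0.246492
The M+4 peak is largest (0.439911); scaling to 100 gives 11.8 : 59.5 : 100.0 : 56.0.

11.8 : 59.5 : 100.0 : 56.0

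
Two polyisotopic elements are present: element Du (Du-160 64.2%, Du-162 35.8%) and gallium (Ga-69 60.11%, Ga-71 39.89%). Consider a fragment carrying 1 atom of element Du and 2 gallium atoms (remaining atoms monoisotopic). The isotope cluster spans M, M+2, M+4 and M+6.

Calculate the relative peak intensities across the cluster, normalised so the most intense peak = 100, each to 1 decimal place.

Element Du pattern (n=1): 0.6420 : 0.3580
Gallium pattern (n=2): 0.36132121 : 0.47955758 : 0.15912121
Convolve the two distributions (both contribute in 2-u steps):
  M: 0.6420×0.36132121 = 0.231968
  M+2: 0.6420×0.47955758 + 0.3580×0.36132121 = 0.437229
  M+4: 0.6420×0.15912121 + 0.3580×0.47955758 = 0.273837
  M+6: 0.3580×0.15912121 = 0.056965
Scale to base peak (0.437229) = 100: 53.1 : 100.0 : 62.6 : 13.0

53.1 : 100.0 : 62.6 : 13.0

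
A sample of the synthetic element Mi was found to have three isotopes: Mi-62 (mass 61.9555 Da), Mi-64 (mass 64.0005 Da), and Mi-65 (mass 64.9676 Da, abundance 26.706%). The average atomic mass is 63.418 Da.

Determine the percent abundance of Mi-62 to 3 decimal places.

41.114%

The remaining 73.294% is split between Mi-62 (fraction x) and Mi-64 (fraction 0.73294 − x).
Substituting: 61.9555x + 64.0005(0.73294 − x) = 46.067752744
(61.9555 − 64.0005)x = -0.840773726  ⇒  x = 0.41114, y = 0.32180
Mi-62: 41.114%, Mi-64: 32.180%.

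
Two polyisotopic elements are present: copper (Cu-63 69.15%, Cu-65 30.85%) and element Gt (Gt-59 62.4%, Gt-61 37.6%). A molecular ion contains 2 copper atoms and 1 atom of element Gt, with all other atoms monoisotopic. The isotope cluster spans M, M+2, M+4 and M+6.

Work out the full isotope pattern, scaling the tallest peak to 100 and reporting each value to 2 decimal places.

66.90 : 100.00 : 49.28 : 8.02

Copper pattern (n=2): 0.47817225 : 0.4266555 : 0.09517225
Element Gt pattern (n=1): 0.6240 : 0.3760
Convolve the two distributions (both contribute in 2-u steps):
  M: 0.47817225×0.6240 = 0.298379
  M+2: 0.47817225×0.3760 + 0.4266555×0.6240 = 0.446026
  M+4: 0.4266555×0.3760 + 0.09517225×0.6240 = 0.219810
  M+6: 0.09517225×0.3760 = 0.035785
Scale to base peak (0.446026) = 100: 66.90 : 100.00 : 49.28 : 8.02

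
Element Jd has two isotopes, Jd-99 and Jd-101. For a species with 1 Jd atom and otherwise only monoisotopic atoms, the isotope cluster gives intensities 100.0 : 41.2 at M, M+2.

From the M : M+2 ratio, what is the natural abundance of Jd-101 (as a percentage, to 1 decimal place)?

If p is the fraction of Jd that is Jd-99, then I(M+2)/I(M) = [C(1,1)·p^0·(1−p)] / p^1 = 1·(1−p)/p = 41.2/100.0 = 0.4120
(1−p)/p = 0.4120/1 = 0.4120  ⇒  p = 1/(1 + 0.4120) = 0.7082
Jd-99: 70.8%, Jd-101: 29.2%.

29.2%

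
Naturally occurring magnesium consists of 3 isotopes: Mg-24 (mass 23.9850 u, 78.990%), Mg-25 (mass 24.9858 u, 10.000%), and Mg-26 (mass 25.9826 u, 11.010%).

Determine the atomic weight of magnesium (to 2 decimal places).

The abundance-weighted mean is 0.78990 × 23.9850 + 0.10000 × 24.9858 + 0.11010 × 25.9826
= 18.94575 + 2.49858 + 2.86068 = 24.30501 u

24.31 u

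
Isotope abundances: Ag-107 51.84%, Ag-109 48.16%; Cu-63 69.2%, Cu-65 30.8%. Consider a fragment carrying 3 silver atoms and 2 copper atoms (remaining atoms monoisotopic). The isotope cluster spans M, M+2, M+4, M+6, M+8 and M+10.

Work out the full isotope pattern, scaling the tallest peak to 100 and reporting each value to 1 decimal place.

Silver pattern (n=3): 0.13931407 : 0.38827347 : 0.36071085 : 0.11170161
Copper pattern (n=2): 0.478864 : 0.426272 : 0.094864
Convolve the two distributions (both contribute in 2-u steps):
  M: 0.13931407×0.478864 = 0.066712
  M+2: 0.13931407×0.426272 + 0.38827347×0.478864 = 0.245316
  M+4: 0.13931407×0.094864 + 0.38827347×0.426272 + 0.36071085×0.478864 = 0.351457
  M+6: 0.38827347×0.094864 + 0.36071085×0.426272 + 0.11170161×0.478864 = 0.244084
  M+8: 0.36071085×0.094864 + 0.11170161×0.426272 = 0.081834
  M+10: 0.11170161×0.094864 = 0.010596
Scale to base peak (0.351457) = 100: 19.0 : 69.8 : 100.0 : 69.4 : 23.3 : 3.0

19.0 : 69.8 : 100.0 : 69.4 : 23.3 : 3.0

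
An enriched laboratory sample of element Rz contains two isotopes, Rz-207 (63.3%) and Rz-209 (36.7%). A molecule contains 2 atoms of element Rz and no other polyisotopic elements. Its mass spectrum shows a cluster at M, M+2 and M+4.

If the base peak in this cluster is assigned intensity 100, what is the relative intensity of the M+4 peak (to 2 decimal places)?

28.99

(0.633 + 0.367)^2 gives M 0.4007, M+2 0.4646, M+4 0.1347; the largest is M+2.
P(M+2) = C(2,1) × 0.633^1 × 0.367^1 = 2 × 0.6330 × 0.3670 = 0.464622 (base)
P(M+4) = C(2,2) × 0.633^0 × 0.367^2 = 1 × 1.0000 × 0.134689 = 0.134689
Relative intensity = 0.134689 / 0.464622 × 100 = 28.99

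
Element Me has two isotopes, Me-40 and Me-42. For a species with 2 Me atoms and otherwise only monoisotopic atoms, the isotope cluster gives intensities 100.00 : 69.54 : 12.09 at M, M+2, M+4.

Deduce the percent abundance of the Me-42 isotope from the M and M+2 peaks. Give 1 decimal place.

25.8%

Let p = fractional abundance of Me-40. I(M+2)/I(M) = [C(2,1)·p^1·(1−p)] / p^2 = 2·(1−p)/p = 69.54/100.00 = 0.6954
(1−p)/p = 0.6954/2 = 0.3477  ⇒  p = 1/(1 + 0.3477) = 0.7420
Me-40: 74.2%, Me-42: 25.8%.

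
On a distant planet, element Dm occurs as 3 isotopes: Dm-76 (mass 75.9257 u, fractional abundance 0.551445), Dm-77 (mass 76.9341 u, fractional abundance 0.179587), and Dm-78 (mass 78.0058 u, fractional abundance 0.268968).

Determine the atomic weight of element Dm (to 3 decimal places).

Ar = Σ fᵢ·mᵢ = 0.551445 × 75.9257 + 0.179587 × 76.9341 + 0.268968 × 78.0058
= 41.86885 + 13.81636 + 20.98106 = 76.66627 u

76.666 u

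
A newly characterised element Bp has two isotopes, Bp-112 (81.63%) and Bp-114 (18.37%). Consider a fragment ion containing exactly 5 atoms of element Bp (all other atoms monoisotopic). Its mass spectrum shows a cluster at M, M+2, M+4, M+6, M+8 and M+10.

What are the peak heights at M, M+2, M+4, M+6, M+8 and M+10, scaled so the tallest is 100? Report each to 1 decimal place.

The 5 Bp atoms are independent, so intensities follow the terms of (0.8163 + 0.1837)^5.
P(M) = 0.8163^5 = 0.362451
P(M+2) = 5 × 0.8163^4 × 0.1837^1 = 0.407829
P(M+4) = 10 × 0.8163^3 × 0.1837^2 = 0.183556
P(M+6) = 10 × 0.8163^2 × 0.1837^3 = 0.041307
P(M+8) = 5 × 0.8163^1 × 0.1837^4 = 0.004648
P(M+10) = 0.1837^5 = 0.000209
The M+2 peak is largest (0.407829); scaling to 100 gives 88.9 : 100.0 : 45.0 : 10.1 : 1.1 : 0.1.

88.9 : 100.0 : 45.0 : 10.1 : 1.1 : 0.1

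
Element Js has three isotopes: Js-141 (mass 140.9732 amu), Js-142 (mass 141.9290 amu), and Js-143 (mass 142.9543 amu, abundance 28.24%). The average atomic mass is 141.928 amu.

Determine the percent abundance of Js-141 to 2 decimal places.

Let x and y be the fractions of Js-141 and Js-142. Then x + y = 1 − 0.2824 = 0.7176 and 140.9732x + 141.9290y = 141.928 − 0.2824×142.9543 = 101.55770568.
Substituting: 140.9732x + 141.9290(0.7176 − x) = 101.55770568
(140.9732 − 141.9290)x = -0.29054472  ⇒  x = 0.30398, y = 0.41362
Js-141: 30.40%, Js-142: 41.36%.

30.40%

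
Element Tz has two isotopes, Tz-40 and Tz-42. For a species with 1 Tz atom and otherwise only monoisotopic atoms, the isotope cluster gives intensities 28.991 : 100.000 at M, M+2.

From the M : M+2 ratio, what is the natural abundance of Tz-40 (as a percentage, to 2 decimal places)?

22.48%

Write p for the Tz-40 fraction. I(M+2)/I(M) = [C(1,1)·p^0·(1−p)] / p^1 = 1·(1−p)/p = 100.000/28.991 = 3.4493
(1−p)/p = 3.4493/1 = 3.4493  ⇒  p = 1/(1 + 3.4493) = 0.2248
Tz-40: 22.48%, Tz-42: 77.52%.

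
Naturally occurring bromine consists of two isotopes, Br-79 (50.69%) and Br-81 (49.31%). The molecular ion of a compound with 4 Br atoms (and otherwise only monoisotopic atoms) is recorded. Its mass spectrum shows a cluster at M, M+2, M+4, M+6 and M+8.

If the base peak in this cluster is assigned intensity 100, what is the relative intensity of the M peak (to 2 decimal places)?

17.61

Term probabilities: M 0.0660, M+2 0.2569, M+4 0.3749, M+6 0.2431, M+8 0.0591. Base peak = M+4.
P(M+4) = C(4,2) × 0.5069^2 × 0.4931^2 = 6 × 0.25694761 × 0.24314761 = 0.374857 (base)
P(M) = C(4,0) × 0.5069^4 × 0.4931^0 = 1 × 0.06602207 × 1.0000 = 0.066022
Relative intensity = 0.066022 / 0.374857 × 100 = 17.61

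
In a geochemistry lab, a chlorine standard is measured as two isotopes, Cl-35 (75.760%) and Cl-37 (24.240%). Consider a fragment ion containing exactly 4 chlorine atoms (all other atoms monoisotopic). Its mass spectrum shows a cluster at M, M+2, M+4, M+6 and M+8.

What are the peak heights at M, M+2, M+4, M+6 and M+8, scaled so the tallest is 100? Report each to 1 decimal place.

Each Cl atom is independently Cl-35 (p = 0.75760) or Cl-37 (q = 0.24240); the cluster is the binomial expansion (p + q)^4.
P(M) = 0.75760^4 = 0.329428
P(M+2) = 4 × 0.75760^3 × 0.24240^1 = 0.421612
P(M+4) = 6 × 0.75760^2 × 0.24240^2 = 0.202347
P(M+6) = 4 × 0.75760^1 × 0.24240^3 = 0.043162
P(M+8) = 0.24240^4 = 0.003452
The M+2 peak is largest (0.421612); scaling to 100 gives 78.1 : 100.0 : 48.0 : 10.2 : 0.8.

78.1 : 100.0 : 48.0 : 10.2 : 0.8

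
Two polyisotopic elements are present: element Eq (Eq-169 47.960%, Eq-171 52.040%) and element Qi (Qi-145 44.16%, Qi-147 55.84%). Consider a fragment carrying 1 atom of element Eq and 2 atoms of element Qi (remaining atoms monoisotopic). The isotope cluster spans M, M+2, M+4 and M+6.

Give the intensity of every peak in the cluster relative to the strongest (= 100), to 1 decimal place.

Element Eq pattern (n=1): 0.4796 : 0.5204
Element Qi pattern (n=2): 0.19501056 : 0.49317888 : 0.31181056
Convolve the two distributions (both contribute in 2-u steps):
  M: 0.4796×0.19501056 = 0.093527
  M+2: 0.4796×0.49317888 + 0.5204×0.19501056 = 0.338012
  M+4: 0.4796×0.31181056 + 0.5204×0.49317888 = 0.406195
  M+6: 0.5204×0.31181056 = 0.162266
Scale to base peak (0.406195) = 100: 23.0 : 83.2 : 100.0 : 39.9

23.0 : 83.2 : 100.0 : 39.9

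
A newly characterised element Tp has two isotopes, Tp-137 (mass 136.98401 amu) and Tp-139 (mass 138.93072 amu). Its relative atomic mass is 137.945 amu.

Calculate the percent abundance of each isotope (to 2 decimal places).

Tp-137: 50.64%, Tp-139: 49.36%

Writing the weighted mean with unknown fraction x of Tp-137:
136.98401·x + 138.93072·(1 − x) = 137.945
(136.98401 − 138.93072)·x = 137.945 − 138.93072
x = -0.98572 / -1.94671 = 0.50635 → 50.64% Tp-137, 49.36% Tp-139.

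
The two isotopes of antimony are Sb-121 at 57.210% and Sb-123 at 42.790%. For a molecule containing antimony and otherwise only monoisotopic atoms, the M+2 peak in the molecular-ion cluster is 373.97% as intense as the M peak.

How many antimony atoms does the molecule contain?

The M+2/M ratio from n Sb atoms is n · q/p = n · 0.42790/0.57210.
n = 3.7397 × 0.57210/0.42790 = 5.00 ≈ 5

5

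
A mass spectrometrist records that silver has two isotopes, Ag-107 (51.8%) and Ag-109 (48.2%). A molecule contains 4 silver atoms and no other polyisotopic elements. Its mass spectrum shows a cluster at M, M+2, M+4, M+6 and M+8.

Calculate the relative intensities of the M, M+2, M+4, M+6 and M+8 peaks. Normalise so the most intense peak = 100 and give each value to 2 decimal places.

19.25 : 71.65 : 100.00 : 62.03 : 14.43

The 4 Ag atoms are independent, so intensities follow the terms of (0.518 + 0.482)^4.
P(M) = 0.518^4 = 0.071998
P(M+2) = 4 × 0.518^3 × 0.482^1 = 0.267976
P(M+4) = 6 × 0.518^2 × 0.482^2 = 0.374029
P(M+6) = 4 × 0.518^1 × 0.482^3 = 0.232023
P(M+8) = 0.482^4 = 0.053974
The M+4 peak is largest (0.374029); scaling to 100 gives 19.25 : 71.65 : 100.00 : 62.03 : 14.43.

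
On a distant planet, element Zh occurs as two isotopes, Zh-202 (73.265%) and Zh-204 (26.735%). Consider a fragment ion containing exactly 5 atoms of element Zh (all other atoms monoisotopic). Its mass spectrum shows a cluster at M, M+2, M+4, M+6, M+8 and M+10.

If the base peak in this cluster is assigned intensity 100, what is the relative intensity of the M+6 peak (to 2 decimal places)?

Term probabilities: M 0.2111, M+2 0.3852, M+4 0.2811, M+6 0.1026, M+8 0.0187, M+10 0.0014. Base peak = M+2.
P(M+2) = C(5,1) × 0.73265^4 × 0.26735^1 = 5 × 0.2881285 × 0.26735 = 0.385156 (base)
P(M+6) = C(5,3) × 0.73265^2 × 0.26735^3 = 10 × 0.53677602 × 0.01910911 = 0.102573
Relative intensity = 0.102573 / 0.385156 × 100 = 26.63

26.63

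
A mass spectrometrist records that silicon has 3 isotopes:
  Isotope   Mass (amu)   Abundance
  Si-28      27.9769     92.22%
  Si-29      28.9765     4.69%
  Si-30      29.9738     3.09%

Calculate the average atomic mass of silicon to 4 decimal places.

Weight each isotope mass by its fractional abundance: 0.9222 × 27.9769 + 0.0469 × 28.9765 + 0.0309 × 29.9738
= 25.80030 + 1.35900 + 0.92619 = 28.08549 amu

28.0855 amu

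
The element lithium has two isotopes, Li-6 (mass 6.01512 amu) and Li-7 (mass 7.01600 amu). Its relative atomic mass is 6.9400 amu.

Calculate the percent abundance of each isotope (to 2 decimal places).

With x = fraction of Li-6 (so Li-7 is 1 − x):
6.01512·x + 7.01600·(1 − x) = 6.9400
(6.01512 − 7.01600)·x = 6.9400 − 7.01600
x = -0.07600 / -1.00088 = 0.07593 → 7.59% Li-6, 92.41% Li-7.

Li-6: 7.59%, Li-7: 92.41%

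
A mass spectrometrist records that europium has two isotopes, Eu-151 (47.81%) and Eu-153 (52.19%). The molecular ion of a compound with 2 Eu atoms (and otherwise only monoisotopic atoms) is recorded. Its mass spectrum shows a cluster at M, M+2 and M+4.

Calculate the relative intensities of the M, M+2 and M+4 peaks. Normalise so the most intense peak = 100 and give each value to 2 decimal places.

45.80 : 100.00 : 54.58

The 2 Eu atoms are independent, so intensities follow the terms of (0.4781 + 0.5219)^2.
P(M) = 0.4781^2 = 0.228580
P(M+2) = 2 × 0.4781^1 × 0.5219^1 = 0.499041
P(M+4) = 0.5219^2 = 0.272380
The M+2 peak is largest (0.499041); scaling to 100 gives 45.80 : 100.00 : 54.58.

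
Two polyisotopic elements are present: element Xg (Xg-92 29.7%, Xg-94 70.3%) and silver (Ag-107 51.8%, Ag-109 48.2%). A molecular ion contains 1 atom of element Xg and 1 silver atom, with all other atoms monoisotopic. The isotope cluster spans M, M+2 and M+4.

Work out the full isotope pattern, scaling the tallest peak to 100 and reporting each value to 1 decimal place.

30.3 : 100.0 : 66.8

Element Xg pattern (n=1): 0.2970 : 0.7030
Silver pattern (n=1): 0.5180 : 0.4820
Convolve the two distributions (both contribute in 2-u steps):
  M: 0.2970×0.5180 = 0.153846
  M+2: 0.2970×0.4820 + 0.7030×0.5180 = 0.507308
  M+4: 0.7030×0.4820 = 0.338846
Scale to base peak (0.507308) = 100: 30.3 : 100.0 : 66.8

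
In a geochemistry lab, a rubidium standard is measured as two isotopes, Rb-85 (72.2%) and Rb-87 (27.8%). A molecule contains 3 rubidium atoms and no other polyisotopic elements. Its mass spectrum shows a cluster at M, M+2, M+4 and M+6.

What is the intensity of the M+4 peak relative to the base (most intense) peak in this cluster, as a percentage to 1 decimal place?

(0.722 + 0.278)^3 gives M 0.3764, M+2 0.4348, M+4 0.1674, M+6 0.0215; the largest is M+2.
P(M+2) = C(3,1) × 0.722^2 × 0.278^1 = 3 × 0.521284 × 0.2780 = 0.434751 (base)
P(M+4) = C(3,2) × 0.722^1 × 0.278^2 = 3 × 0.7220 × 0.077284 = 0.167397
Relative intensity = 0.167397 / 0.434751 × 100 = 38.5

38.5%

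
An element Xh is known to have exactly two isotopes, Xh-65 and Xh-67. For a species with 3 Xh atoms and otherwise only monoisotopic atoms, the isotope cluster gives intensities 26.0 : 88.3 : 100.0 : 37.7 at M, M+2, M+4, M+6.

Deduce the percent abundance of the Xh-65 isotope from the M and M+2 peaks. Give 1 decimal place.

If p is the fraction of Xh that is Xh-65, then I(M+2)/I(M) = [C(3,1)·p^2·(1−p)] / p^3 = 3·(1−p)/p = 88.3/26.0 = 3.3962
(1−p)/p = 3.3962/3 = 1.1321  ⇒  p = 1/(1 + 1.1321) = 0.4690
Xh-65: 46.9%, Xh-67: 53.1%.

46.9%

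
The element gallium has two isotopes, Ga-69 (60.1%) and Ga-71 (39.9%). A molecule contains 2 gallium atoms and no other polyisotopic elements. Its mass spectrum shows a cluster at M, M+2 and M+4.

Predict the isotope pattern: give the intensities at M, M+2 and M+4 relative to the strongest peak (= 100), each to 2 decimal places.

The 2 Ga atoms are independent, so intensities follow the terms of (0.601 + 0.399)^2.
P(M) = 0.601^2 = 0.361201
P(M+2) = 2 × 0.601^1 × 0.399^1 = 0.479598
P(M+4) = 0.399^2 = 0.159201
The M+2 peak is largest (0.479598); scaling to 100 gives 75.31 : 100.00 : 33.19.

75.31 : 100.00 : 33.19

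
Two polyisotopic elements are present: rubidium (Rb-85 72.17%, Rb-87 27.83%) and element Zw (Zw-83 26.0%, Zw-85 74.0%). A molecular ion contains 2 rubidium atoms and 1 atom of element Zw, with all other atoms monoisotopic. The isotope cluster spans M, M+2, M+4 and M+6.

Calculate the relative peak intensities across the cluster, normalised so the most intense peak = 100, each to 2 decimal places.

27.64 : 100.00 : 64.79 : 11.70

Rubidium pattern (n=2): 0.52085089 : 0.40169822 : 0.07745089
Element Zw pattern (n=1): 0.2600 : 0.7400
Convolve the two distributions (both contribute in 2-u steps):
  M: 0.52085089×0.2600 = 0.135421
  M+2: 0.52085089×0.7400 + 0.40169822×0.2600 = 0.489871
  M+4: 0.40169822×0.7400 + 0.07745089×0.2600 = 0.317394
  M+6: 0.07745089×0.7400 = 0.057314
Scale to base peak (0.489871) = 100: 27.64 : 100.00 : 64.79 : 11.70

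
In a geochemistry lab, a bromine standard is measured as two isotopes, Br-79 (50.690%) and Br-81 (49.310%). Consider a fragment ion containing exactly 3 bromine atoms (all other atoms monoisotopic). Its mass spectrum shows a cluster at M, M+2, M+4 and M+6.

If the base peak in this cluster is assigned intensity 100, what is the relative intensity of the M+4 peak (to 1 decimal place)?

97.3

Term probabilities: M 0.1302, M+2 0.3801, M+4 0.3698, M+6 0.1199. Base peak = M+2.
P(M+2) = C(3,1) × 0.50690^2 × 0.49310^1 = 3 × 0.25694761 × 0.4931 = 0.380103 (base)
P(M+4) = C(3,2) × 0.50690^1 × 0.49310^2 = 3 × 0.5069 × 0.24314761 = 0.369755
Relative intensity = 0.369755 / 0.380103 × 100 = 97.3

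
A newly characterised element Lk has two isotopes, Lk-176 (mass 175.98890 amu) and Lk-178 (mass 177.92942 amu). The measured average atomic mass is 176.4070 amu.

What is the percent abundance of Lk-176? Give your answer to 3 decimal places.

Writing the weighted mean with unknown fraction x of Lk-176:
175.98890·x + 177.92942·(1 − x) = 176.4070
(175.98890 − 177.92942)·x = 176.4070 − 177.92942
x = -1.52242 / -1.94052 = 0.78454 → 78.454% Lk-176, 21.546% Lk-178.

78.454%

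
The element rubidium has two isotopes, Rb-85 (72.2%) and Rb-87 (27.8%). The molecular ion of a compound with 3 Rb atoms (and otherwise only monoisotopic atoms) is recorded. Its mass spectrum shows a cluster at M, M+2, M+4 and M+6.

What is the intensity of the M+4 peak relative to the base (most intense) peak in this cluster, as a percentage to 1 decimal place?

38.5%

Binomial terms of (0.722 + 0.278)^3: M 0.3764, M+2 0.4348, M+4 0.1674, M+6 0.0215 → M+2 is the base peak.
P(M+2) = C(3,1) × 0.722^2 × 0.278^1 = 3 × 0.521284 × 0.2780 = 0.434751 (base)
P(M+4) = C(3,2) × 0.722^1 × 0.278^2 = 3 × 0.7220 × 0.077284 = 0.167397
Relative intensity = 0.167397 / 0.434751 × 100 = 38.5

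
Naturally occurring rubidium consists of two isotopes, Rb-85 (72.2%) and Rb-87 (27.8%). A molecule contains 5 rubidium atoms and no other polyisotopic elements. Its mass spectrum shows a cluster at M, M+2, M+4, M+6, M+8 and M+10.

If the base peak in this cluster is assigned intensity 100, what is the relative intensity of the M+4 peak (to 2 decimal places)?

77.01

Binomial terms of (0.722 + 0.278)^5: M 0.1962, M+2 0.3777, M+4 0.2909, M+6 0.1120, M+8 0.0216, M+10 0.0017 → M+2 is the base peak.
P(M+2) = C(5,1) × 0.722^4 × 0.278^1 = 5 × 0.27173701 × 0.2780 = 0.377714 (base)
P(M+4) = C(5,2) × 0.722^3 × 0.278^2 = 10 × 0.37636705 × 0.077284 = 0.290872
Relative intensity = 0.290872 / 0.377714 × 100 = 77.01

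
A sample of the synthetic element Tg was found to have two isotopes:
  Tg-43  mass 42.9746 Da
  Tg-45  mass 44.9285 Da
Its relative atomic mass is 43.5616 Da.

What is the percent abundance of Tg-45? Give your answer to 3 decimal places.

30.042%

Let x be the fractional abundance of Tg-43; then Tg-45 has abundance 1 − x.
42.9746·x + 44.9285·(1 − x) = 43.5616
(42.9746 − 44.9285)·x = 43.5616 − 44.9285
x = -1.3669 / -1.9539 = 0.69958 → 69.958% Tg-43, 30.042% Tg-45.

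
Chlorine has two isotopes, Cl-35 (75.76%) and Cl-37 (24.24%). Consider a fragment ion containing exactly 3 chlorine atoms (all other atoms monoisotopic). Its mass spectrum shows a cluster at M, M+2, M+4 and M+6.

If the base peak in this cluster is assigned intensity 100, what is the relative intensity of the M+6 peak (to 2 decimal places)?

Binomial terms of (0.7576 + 0.2424)^3: M 0.4348, M+2 0.4174, M+4 0.1335, M+6 0.0142 → M is the base peak.
P(M) = C(3,0) × 0.7576^3 × 0.2424^0 = 1 × 0.4348304 × 1.0000 = 0.434830 (base)
P(M+6) = C(3,3) × 0.7576^0 × 0.2424^3 = 1 × 1.0000 × 0.01424288 = 0.014243
Relative intensity = 0.014243 / 0.434830 × 100 = 3.28

3.28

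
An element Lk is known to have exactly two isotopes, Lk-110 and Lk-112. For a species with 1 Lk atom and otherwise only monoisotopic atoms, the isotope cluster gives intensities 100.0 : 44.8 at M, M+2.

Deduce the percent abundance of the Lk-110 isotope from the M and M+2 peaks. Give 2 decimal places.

69.06%

Write p for the Lk-110 fraction. I(M+2)/I(M) = [C(1,1)·p^0·(1−p)] / p^1 = 1·(1−p)/p = 44.8/100.0 = 0.4480
(1−p)/p = 0.4480/1 = 0.4480  ⇒  p = 1/(1 + 0.4480) = 0.6906
Lk-110: 69.06%, Lk-112: 30.94%.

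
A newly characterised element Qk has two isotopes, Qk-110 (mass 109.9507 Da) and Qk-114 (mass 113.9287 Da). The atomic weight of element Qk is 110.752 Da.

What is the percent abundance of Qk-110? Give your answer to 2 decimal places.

Writing the weighted mean with unknown fraction x of Qk-110:
109.9507·x + 113.9287·(1 − x) = 110.752
(109.9507 − 113.9287)·x = 110.752 − 113.9287
x = -3.1767 / -3.9780 = 0.79857 → 79.86% Qk-110, 20.14% Qk-114.

79.86%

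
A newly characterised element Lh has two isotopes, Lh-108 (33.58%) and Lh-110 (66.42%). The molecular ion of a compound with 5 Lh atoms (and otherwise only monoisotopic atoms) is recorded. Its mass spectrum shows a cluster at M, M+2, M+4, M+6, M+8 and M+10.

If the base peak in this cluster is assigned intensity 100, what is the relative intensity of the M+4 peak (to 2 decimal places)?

Term probabilities: M 0.0043, M+2 0.0422, M+4 0.1670, M+6 0.3304, M+8 0.3268, M+10 0.1293. Base peak = M+6.
P(M+6) = C(5,3) × 0.3358^2 × 0.6642^3 = 10 × 0.11276164 × 0.29301956 = 0.330414 (base)
P(M+4) = C(5,2) × 0.3358^3 × 0.6642^2 = 10 × 0.03786536 × 0.44116164 = 0.167047
Relative intensity = 0.167047 / 0.330414 × 100 = 50.56

50.56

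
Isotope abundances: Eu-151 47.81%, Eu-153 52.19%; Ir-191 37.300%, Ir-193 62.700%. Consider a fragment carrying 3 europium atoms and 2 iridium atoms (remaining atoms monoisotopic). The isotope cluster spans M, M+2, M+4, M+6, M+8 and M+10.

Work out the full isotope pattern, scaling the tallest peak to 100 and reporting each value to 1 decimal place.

4.4 : 29.4 : 77.1 : 100.0 : 64.1 : 16.3

Europium pattern (n=3): 0.10928391 : 0.3578871 : 0.39067407 : 0.14215492
Iridium pattern (n=2): 0.139129 : 0.467742 : 0.393129
Convolve the two distributions (both contribute in 2-u steps):
  M: 0.10928391×0.139129 = 0.015205
  M+2: 0.10928391×0.467742 + 0.3578871×0.139129 = 0.100909
  M+4: 0.10928391×0.393129 + 0.3578871×0.467742 + 0.39067407×0.139129 = 0.264716
  M+6: 0.3578871×0.393129 + 0.39067407×0.467742 + 0.14215492×0.139129 = 0.343208
  M+8: 0.39067407×0.393129 + 0.14215492×0.467742 = 0.220077
  M+10: 0.14215492×0.393129 = 0.055885
Scale to base peak (0.343208) = 100: 4.4 : 29.4 : 77.1 : 100.0 : 64.1 : 16.3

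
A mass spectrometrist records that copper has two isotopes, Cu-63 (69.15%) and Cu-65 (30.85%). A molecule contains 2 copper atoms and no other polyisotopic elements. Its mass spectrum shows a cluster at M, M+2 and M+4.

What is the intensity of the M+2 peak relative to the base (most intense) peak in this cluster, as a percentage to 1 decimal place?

89.2%

Binomial terms of (0.6915 + 0.3085)^2: M 0.4782, M+2 0.4267, M+4 0.0952 → M is the base peak.
P(M) = C(2,0) × 0.6915^2 × 0.3085^0 = 1 × 0.47817225 × 1.0000 = 0.478172 (base)
P(M+2) = C(2,1) × 0.6915^1 × 0.3085^1 = 2 × 0.6915 × 0.3085 = 0.426656
Relative intensity = 0.426656 / 0.478172 × 100 = 89.2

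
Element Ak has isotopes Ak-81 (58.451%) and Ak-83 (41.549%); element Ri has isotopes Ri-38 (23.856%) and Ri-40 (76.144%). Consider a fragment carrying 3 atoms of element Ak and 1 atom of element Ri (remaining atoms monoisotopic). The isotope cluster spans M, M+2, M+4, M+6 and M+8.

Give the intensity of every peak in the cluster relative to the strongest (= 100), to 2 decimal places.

Element Ak pattern (n=3): 0.19969898 : 0.42585889 : 0.30271529 : 0.07172684
Element Ri pattern (n=1): 0.23856 : 0.76144
Convolve the two distributions (both contribute in 2-u steps):
  M: 0.19969898×0.23856 = 0.047640
  M+2: 0.19969898×0.76144 + 0.42585889×0.23856 = 0.253652
  M+4: 0.42585889×0.76144 + 0.30271529×0.23856 = 0.396482
  M+6: 0.30271529×0.76144 + 0.07172684×0.23856 = 0.247611
  M+8: 0.07172684×0.76144 = 0.054616
Scale to base peak (0.396482) = 100: 12.02 : 63.98 : 100.00 : 62.45 : 13.78

12.02 : 63.98 : 100.00 : 62.45 : 13.78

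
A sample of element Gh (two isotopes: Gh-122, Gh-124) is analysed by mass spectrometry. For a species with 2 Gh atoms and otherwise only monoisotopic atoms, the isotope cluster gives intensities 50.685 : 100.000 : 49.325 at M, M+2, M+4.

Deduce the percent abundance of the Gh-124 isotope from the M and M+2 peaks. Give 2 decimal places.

If p is the fraction of Gh that is Gh-122, then I(M+2)/I(M) = [C(2,1)·p^1·(1−p)] / p^2 = 2·(1−p)/p = 100.000/50.685 = 1.9730
(1−p)/p = 1.9730/2 = 0.9865  ⇒  p = 1/(1 + 0.9865) = 0.5034
Gh-122: 50.34%, Gh-124: 49.66%.

49.66%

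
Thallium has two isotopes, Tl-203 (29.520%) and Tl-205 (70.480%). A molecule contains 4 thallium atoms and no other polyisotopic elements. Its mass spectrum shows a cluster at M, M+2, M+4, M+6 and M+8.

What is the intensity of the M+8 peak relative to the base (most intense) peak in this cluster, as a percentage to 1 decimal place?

59.7%

Binomial terms of (0.29520 + 0.70480)^4: M 0.0076, M+2 0.0725, M+4 0.2597, M+6 0.4134, M+8 0.2468 → M+6 is the base peak.
P(M+6) = C(4,3) × 0.29520^1 × 0.70480^3 = 4 × 0.2952 × 0.35010449 = 0.413403 (base)
P(M+8) = C(4,4) × 0.29520^0 × 0.70480^4 = 1 × 1.0000 × 0.24675365 = 0.246754
Relative intensity = 0.246754 / 0.413403 × 100 = 59.7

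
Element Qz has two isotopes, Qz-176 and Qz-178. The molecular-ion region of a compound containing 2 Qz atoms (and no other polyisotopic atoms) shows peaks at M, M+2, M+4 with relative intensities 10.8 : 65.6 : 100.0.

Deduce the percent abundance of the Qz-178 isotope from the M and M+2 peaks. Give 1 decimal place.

75.2%

Let p = fractional abundance of Qz-176. I(M+2)/I(M) = [C(2,1)·p^1·(1−p)] / p^2 = 2·(1−p)/p = 65.6/10.8 = 6.0741
(1−p)/p = 6.0741/2 = 3.0370  ⇒  p = 1/(1 + 3.0370) = 0.2477
Qz-176: 24.8%, Qz-178: 75.2%.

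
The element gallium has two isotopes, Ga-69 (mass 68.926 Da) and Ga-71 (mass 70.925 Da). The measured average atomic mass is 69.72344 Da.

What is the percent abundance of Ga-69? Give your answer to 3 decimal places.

60.108%

Let x be the fractional abundance of Ga-69; then Ga-71 has abundance 1 − x.
68.926·x + 70.925·(1 − x) = 69.72344
(68.926 − 70.925)·x = 69.72344 − 70.925
x = -1.20156 / -1.999 = 0.60108 → 60.108% Ga-69, 39.892% Ga-71.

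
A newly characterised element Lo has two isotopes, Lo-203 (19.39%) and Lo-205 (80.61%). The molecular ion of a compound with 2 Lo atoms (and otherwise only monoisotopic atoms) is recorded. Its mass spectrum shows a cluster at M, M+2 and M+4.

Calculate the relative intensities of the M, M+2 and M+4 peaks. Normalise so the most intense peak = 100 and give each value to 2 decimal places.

Expanding (0.1939 + 0.8061)^2:
P(M) = 0.1939^2 = 0.037597
P(M+2) = 2 × 0.1939^1 × 0.8061^1 = 0.312606
P(M+4) = 0.8061^2 = 0.649797
The M+4 peak is largest (0.649797); scaling to 100 gives 5.79 : 48.11 : 100.00.

5.79 : 48.11 : 100.00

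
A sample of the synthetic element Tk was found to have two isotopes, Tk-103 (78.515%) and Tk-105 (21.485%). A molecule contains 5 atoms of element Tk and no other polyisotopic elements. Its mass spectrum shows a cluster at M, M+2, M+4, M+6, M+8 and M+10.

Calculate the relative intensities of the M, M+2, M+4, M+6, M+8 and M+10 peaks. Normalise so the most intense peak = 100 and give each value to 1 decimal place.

73.1 : 100.0 : 54.7 : 15.0 : 2.0 : 0.1

Expanding (0.78515 + 0.21485)^5:
P(M) = 0.78515^5 = 0.298376
P(M+2) = 5 × 0.78515^4 × 0.21485^1 = 0.408240
P(M+4) = 10 × 0.78515^3 × 0.21485^2 = 0.223423
P(M+6) = 10 × 0.78515^2 × 0.21485^3 = 0.061138
P(M+8) = 5 × 0.78515^1 × 0.21485^4 = 0.008365
P(M+10) = 0.21485^5 = 0.000458
The M+2 peak is largest (0.408240); scaling to 100 gives 73.1 : 100.0 : 54.7 : 15.0 : 2.0 : 0.1.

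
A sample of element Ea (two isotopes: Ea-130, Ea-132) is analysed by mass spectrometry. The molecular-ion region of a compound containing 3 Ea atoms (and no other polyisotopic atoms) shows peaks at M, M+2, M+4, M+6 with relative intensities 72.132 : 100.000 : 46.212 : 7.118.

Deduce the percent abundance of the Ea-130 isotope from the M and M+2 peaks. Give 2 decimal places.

68.39%

Let p = fractional abundance of Ea-130. I(M+2)/I(M) = [C(3,1)·p^2·(1−p)] / p^3 = 3·(1−p)/p = 100.000/72.132 = 1.3863
(1−p)/p = 1.3863/3 = 0.4621  ⇒  p = 1/(1 + 0.4621) = 0.6839
Ea-130: 68.39%, Ea-132: 31.61%.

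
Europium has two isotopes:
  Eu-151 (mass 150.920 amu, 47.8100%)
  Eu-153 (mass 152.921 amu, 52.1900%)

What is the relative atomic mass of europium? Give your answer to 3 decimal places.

151.964 amu

Weight each isotope mass by its fractional abundance: 0.478100 × 150.920 + 0.521900 × 152.921
= 72.1549 + 79.8095 = 151.9644 amu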